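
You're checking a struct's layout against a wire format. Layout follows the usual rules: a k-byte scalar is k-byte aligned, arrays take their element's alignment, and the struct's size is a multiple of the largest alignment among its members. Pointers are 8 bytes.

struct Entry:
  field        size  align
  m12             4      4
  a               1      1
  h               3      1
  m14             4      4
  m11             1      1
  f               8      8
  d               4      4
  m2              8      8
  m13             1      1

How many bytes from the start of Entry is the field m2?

@0: m12 [4B, align 4] → 4
@4: a [1B, align 1] → 5
@5: h [3B, align 1] → 8
@8: m14 [4B, align 4] → 12
@12: m11 [1B, align 1] → 13
+3 pad (align 8)
@16: f [8B, align 8] → 24
@24: d [4B, align 4] → 28
+4 pad (align 8)
@32: m2 [8B, align 8] → 40

32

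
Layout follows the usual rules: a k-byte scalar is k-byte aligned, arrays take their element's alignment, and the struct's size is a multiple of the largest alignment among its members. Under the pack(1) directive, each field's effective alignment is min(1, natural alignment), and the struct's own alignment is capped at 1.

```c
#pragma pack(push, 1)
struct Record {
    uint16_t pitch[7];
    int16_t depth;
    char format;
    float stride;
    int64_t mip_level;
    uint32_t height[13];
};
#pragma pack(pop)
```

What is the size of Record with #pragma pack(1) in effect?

pitch at 0 (size 14, align 1) → ends 14
depth at 14 (size 2, align 1) → ends 16
format at 16 (size 1, align 1) → ends 17
stride at 17 (size 4, align 1) → ends 21
mip_level at 21 (size 8, align 1) → ends 29
height at 29 (size 52, align 1) → ends 81
total 81 bytes, alignment 1

81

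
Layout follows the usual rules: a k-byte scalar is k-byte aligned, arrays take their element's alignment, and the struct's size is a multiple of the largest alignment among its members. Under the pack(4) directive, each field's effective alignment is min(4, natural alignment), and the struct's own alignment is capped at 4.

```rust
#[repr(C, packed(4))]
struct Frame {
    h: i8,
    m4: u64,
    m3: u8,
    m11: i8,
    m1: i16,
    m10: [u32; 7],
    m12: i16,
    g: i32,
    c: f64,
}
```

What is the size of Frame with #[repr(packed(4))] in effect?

h at 0 (size 1, align 1) → ends 1
pad 3 to align 4 for m4
m4 at 4 (size 8, align 4) → ends 12
m3 at 12 (size 1, align 1) → ends 13
m11 at 13 (size 1, align 1) → ends 14
m1 at 14 (size 2, align 2) → ends 16
m10 at 16 (size 28, align 4) → ends 44
m12 at 44 (size 2, align 2) → ends 46
pad 2 to align 4 for g
g at 48 (size 4, align 4) → ends 52
c at 52 (size 8, align 4) → ends 60
total 60 bytes, alignment 4

60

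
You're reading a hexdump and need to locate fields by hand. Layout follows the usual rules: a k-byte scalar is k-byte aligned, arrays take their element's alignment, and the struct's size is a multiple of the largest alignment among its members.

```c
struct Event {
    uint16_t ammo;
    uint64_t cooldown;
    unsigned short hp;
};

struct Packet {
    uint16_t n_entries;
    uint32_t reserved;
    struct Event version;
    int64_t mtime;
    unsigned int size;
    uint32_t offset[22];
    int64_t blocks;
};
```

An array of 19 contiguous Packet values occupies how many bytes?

2736

Event: 0..2  ammo  (2B, 2-aligned); 2..8  -- padding (6B); 8..16  cooldown  (8B, 8-aligned); 16..18  hp  (2B, 2-aligned); 18..24  -- tail padding (6B); sizeof = 24, alignof = 8
0..2  n_entries  (2B, 2-aligned)
2..4  -- padding (2B)
4..8  reserved  (4B, 4-aligned)
8..32  version  (24B, 8-aligned)
32..40  mtime  (8B, 8-aligned)
40..44  size  (4B, 4-aligned)
44..132  offset  (88B, 4-aligned)
132..136  -- padding (4B)
136..144  blocks  (8B, 8-aligned)
sizeof = 144, alignof = 8
array of 19: 19 × 144 = 2736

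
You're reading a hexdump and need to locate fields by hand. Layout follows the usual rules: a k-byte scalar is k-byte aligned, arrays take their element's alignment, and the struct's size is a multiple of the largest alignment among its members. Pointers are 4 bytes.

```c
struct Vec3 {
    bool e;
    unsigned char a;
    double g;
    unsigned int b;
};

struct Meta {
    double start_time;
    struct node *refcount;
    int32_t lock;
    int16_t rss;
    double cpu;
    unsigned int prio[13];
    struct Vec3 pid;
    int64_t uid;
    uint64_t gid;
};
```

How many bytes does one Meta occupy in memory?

128 bytes

Vec3: e at 0 (size 1, align 1) → ends 1; a at 1 (size 1, align 1) → ends 2; pad 6 to align 8 for g; g at 8 (size 8, align 8) → ends 16; b at 16 (size 4, align 4) → ends 20; tail pad 4 to reach multiple of 8; total 24 bytes, alignment 8
start_time at 0 (size 8, align 8) → ends 8
refcount at 8 (size 4, align 4) → ends 12
lock at 12 (size 4, align 4) → ends 16
rss at 16 (size 2, align 2) → ends 18
pad 6 to align 8 for cpu
cpu at 24 (size 8, align 8) → ends 32
prio at 32 (size 52, align 4) → ends 84
pad 4 to align 8 for pid
pid at 88 (size 24, align 8) → ends 112
uid at 112 (size 8, align 8) → ends 120
gid at 120 (size 8, align 8) → ends 128
total 128 bytes, alignment 8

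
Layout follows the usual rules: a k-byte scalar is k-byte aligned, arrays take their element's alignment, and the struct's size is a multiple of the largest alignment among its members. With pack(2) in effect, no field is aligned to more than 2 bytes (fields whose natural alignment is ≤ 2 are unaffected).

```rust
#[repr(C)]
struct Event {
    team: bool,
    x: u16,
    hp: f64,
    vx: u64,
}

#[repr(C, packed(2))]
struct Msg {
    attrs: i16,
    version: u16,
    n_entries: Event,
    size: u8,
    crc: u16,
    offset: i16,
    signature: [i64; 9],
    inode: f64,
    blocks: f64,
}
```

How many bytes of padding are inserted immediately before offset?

0

Event: team at 0 (size 1, align 1) → ends 1; pad 1 to align 2 for x; x at 2 (size 2, align 2) → ends 4; pad 4 to align 8 for hp; hp at 8 (size 8, align 8) → ends 16; vx at 16 (size 8, align 8) → ends 24; total 24 bytes, alignment 8
attrs at 0 (size 2, align 2) → ends 2
version at 2 (size 2, align 2) → ends 4
n_entries at 4 (size 24, align 2) → ends 28
size at 28 (size 1, align 1) → ends 29
pad 1 to align 2 for crc
crc at 30 (size 2, align 2) → ends 32
offset at 32 (size 2, align 2) → ends 34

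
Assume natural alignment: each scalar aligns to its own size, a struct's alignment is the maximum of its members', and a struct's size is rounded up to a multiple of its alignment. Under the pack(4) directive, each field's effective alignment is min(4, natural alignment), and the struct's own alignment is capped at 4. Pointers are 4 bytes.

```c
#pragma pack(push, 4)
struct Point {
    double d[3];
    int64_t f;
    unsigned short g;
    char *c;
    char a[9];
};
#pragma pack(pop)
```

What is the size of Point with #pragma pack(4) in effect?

52

0..24  d  (24B, 4-aligned)
24..32  f  (8B, 4-aligned)
32..34  g  (2B, 2-aligned)
34..36  -- padding (2B)
36..40  c  (4B, 4-aligned)
40..49  a  (9B, 1-aligned)
49..52  -- tail padding (3B)
sizeof = 52, alignof = 4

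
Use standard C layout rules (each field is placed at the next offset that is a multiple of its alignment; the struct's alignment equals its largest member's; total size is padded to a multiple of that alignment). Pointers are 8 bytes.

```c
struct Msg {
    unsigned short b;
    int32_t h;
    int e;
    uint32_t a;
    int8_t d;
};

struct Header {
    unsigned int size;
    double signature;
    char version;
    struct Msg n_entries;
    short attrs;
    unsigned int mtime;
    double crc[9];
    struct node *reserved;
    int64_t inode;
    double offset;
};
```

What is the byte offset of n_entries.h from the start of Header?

Msg: @0: b [2B, align 2] → 2; +2 pad (align 4); @4: h [4B, align 4] → 8; @8: e [4B, align 4] → 12; @12: a [4B, align 4] → 16; @16: d [1B, align 1] → 17; +3 tail pad (align 4); size 20, align 4
@0: size [4B, align 4] → 4
+4 pad (align 8)
@8: signature [8B, align 8] → 16
@16: version [1B, align 1] → 17
+3 pad (align 4)
@20: n_entries [20B, align 4] → 40
within Msg: h at 4
20 + 4 = 24

24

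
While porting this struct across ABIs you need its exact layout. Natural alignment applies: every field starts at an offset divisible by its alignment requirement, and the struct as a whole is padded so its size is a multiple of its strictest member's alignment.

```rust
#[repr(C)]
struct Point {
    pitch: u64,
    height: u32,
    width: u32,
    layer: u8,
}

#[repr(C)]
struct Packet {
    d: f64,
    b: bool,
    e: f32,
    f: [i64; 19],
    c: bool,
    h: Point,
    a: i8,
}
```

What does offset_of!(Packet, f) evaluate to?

Point: @0: pitch [8B, align 8] → 8; @8: height [4B, align 4] → 12; @12: width [4B, align 4] → 16; @16: layer [1B, align 1] → 17; +7 tail pad (align 8); size 24, align 8
@0: d [8B, align 8] → 8
@8: b [1B, align 1] → 9
+3 pad (align 4)
@12: e [4B, align 4] → 16
@16: f [152B, align 8] → 168

16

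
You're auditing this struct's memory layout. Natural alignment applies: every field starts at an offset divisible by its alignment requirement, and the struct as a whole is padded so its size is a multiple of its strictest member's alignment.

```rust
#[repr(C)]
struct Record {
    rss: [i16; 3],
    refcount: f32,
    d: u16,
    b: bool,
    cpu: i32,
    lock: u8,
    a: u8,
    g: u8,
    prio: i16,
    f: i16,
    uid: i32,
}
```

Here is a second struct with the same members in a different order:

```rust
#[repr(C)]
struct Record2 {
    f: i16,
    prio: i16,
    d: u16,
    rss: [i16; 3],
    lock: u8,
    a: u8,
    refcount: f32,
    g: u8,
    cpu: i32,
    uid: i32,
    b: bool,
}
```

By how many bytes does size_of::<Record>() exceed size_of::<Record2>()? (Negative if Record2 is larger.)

-4

rss at 0 (size 6, align 2) → ends 6
pad 2 to align 4 for refcount
refcount at 8 (size 4, align 4) → ends 12
d at 12 (size 2, align 2) → ends 14
b at 14 (size 1, align 1) → ends 15
pad 1 to align 4 for cpu
cpu at 16 (size 4, align 4) → ends 20
lock at 20 (size 1, align 1) → ends 21
a at 21 (size 1, align 1) → ends 22
g at 22 (size 1, align 1) → ends 23
pad 1 to align 2 for prio
prio at 24 (size 2, align 2) → ends 26
f at 26 (size 2, align 2) → ends 28
uid at 28 (size 4, align 4) → ends 32
total 32 bytes, alignment 4
— Record2 —
f at 0 (size 2, align 2) → ends 2
prio at 2 (size 2, align 2) → ends 4
d at 4 (size 2, align 2) → ends 6
rss at 6 (size 6, align 2) → ends 12
lock at 12 (size 1, align 1) → ends 13
a at 13 (size 1, align 1) → ends 14
pad 2 to align 4 for refcount
refcount at 16 (size 4, align 4) → ends 20
g at 20 (size 1, align 1) → ends 21
pad 3 to align 4 for cpu
cpu at 24 (size 4, align 4) → ends 28
uid at 28 (size 4, align 4) → ends 32
b at 32 (size 1, align 1) → ends 33
tail pad 3 to reach multiple of 4
total 36 bytes, alignment 4
32 − 36 = -4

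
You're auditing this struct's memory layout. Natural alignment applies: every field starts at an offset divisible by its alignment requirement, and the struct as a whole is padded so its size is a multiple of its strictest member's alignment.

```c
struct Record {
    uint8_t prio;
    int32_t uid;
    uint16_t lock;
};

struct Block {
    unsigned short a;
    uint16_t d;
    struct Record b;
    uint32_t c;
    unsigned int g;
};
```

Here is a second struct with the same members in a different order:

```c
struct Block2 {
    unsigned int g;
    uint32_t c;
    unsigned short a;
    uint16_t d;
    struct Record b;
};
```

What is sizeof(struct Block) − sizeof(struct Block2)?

Record: 0..1  prio  (1B, 1-aligned); 1..4  -- padding (3B); 4..8  uid  (4B, 4-aligned); 8..10  lock  (2B, 2-aligned); 10..12  -- tail padding (2B); sizeof = 12, alignof = 4
0..2  a  (2B, 2-aligned)
2..4  d  (2B, 2-aligned)
4..16  b  (12B, 4-aligned)
16..20  c  (4B, 4-aligned)
20..24  g  (4B, 4-aligned)
sizeof = 24, alignof = 4
— Block2 —
0..4  g  (4B, 4-aligned)
4..8  c  (4B, 4-aligned)
8..10  a  (2B, 2-aligned)
10..12  d  (2B, 2-aligned)
12..24  b  (12B, 4-aligned)
sizeof = 24, alignof = 4
24 − 24 = 0

0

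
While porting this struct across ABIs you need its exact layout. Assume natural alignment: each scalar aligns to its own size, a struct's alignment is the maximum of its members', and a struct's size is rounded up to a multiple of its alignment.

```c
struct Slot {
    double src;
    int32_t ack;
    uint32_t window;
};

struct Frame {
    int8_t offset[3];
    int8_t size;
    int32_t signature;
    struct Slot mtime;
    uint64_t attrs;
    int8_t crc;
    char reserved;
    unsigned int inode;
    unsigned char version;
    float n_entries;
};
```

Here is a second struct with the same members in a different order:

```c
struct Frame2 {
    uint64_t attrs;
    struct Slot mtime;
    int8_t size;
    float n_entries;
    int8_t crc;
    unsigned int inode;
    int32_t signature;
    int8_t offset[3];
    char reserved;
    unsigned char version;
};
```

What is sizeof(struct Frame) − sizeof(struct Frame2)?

Slot: 0..8  src  (8B, 8-aligned); 8..12  ack  (4B, 4-aligned); 12..16  window  (4B, 4-aligned); sizeof = 16, alignof = 8
0..3  offset  (3B, 1-aligned)
3..4  size  (1B, 1-aligned)
4..8  signature  (4B, 4-aligned)
8..24  mtime  (16B, 8-aligned)
24..32  attrs  (8B, 8-aligned)
32..33  crc  (1B, 1-aligned)
33..34  reserved  (1B, 1-aligned)
34..36  -- padding (2B)
36..40  inode  (4B, 4-aligned)
40..41  version  (1B, 1-aligned)
41..44  -- padding (3B)
44..48  n_entries  (4B, 4-aligned)
sizeof = 48, alignof = 8
— Frame2 —
0..8  attrs  (8B, 8-aligned)
8..24  mtime  (16B, 8-aligned)
24..25  size  (1B, 1-aligned)
25..28  -- padding (3B)
28..32  n_entries  (4B, 4-aligned)
32..33  crc  (1B, 1-aligned)
33..36  -- padding (3B)
36..40  inode  (4B, 4-aligned)
40..44  signature  (4B, 4-aligned)
44..47  offset  (3B, 1-aligned)
47..48  reserved  (1B, 1-aligned)
48..49  version  (1B, 1-aligned)
49..56  -- tail padding (7B)
sizeof = 56, alignof = 8
48 − 56 = -8

-8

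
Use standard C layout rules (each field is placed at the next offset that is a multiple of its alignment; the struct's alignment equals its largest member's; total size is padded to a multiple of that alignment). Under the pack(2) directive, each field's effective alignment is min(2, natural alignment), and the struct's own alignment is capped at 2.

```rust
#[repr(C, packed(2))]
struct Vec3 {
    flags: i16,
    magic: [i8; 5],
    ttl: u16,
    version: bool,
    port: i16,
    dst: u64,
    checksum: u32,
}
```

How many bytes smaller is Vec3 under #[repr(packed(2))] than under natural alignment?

6

natural layout:
  @0: flags [2B, align 2] → 2
  @2: magic [5B, align 1] → 7
  +1 pad (align 2)
  @8: ttl [2B, align 2] → 10
  @10: version [1B, align 1] → 11
  +1 pad (align 2)
  @12: port [2B, align 2] → 14
  +2 pad (align 8)
  @16: dst [8B, align 8] → 24
  @24: checksum [4B, align 4] → 28
  +4 tail pad (align 8)
  size 32, align 8
packed(2) layout:
  @0: flags [2B, align 2] → 2
  @2: magic [5B, align 1] → 7
  +1 pad (align 2)
  @8: ttl [2B, align 2] → 10
  @10: version [1B, align 1] → 11
  +1 pad (align 2)
  @12: port [2B, align 2] → 14
  @14: dst [8B, align 2] → 22
  @22: checksum [4B, align 2] → 26
  size 26, align 2
32 − 26 = 6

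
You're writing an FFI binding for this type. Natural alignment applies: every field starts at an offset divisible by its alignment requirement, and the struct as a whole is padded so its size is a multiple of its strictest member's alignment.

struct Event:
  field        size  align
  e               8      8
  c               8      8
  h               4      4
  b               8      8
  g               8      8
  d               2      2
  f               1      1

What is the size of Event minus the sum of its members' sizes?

9

e at 0 (size 8, align 8) → ends 8
c at 8 (size 8, align 8) → ends 16
h at 16 (size 4, align 4) → ends 20
pad 4 to align 8 for b
b at 24 (size 8, align 8) → ends 32
g at 32 (size 8, align 8) → ends 40
d at 40 (size 2, align 2) → ends 42
f at 42 (size 1, align 1) → ends 43
tail pad 5 to reach multiple of 8
total 48 bytes, alignment 8
data bytes 39, size 48 → padding 9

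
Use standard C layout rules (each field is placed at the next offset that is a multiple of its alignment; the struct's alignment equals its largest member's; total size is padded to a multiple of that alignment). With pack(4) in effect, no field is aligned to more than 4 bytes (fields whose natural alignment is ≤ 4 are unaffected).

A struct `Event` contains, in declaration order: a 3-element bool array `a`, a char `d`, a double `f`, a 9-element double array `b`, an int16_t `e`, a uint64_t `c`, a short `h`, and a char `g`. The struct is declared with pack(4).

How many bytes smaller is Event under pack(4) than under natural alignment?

natural layout:
  @0: a [3B, align 1] → 3
  @3: d [1B, align 1] → 4
  +4 pad (align 8)
  @8: f [8B, align 8] → 16
  @16: b [72B, align 8] → 88
  @88: e [2B, align 2] → 90
  +6 pad (align 8)
  @96: c [8B, align 8] → 104
  @104: h [2B, align 2] → 106
  @106: g [1B, align 1] → 107
  +5 tail pad (align 8)
  size 112, align 8
packed(4) layout:
  @0: a [3B, align 1] → 3
  @3: d [1B, align 1] → 4
  @4: f [8B, align 4] → 12
  @12: b [72B, align 4] → 84
  @84: e [2B, align 2] → 86
  +2 pad (align 4)
  @88: c [8B, align 4] → 96
  @96: h [2B, align 2] → 98
  @98: g [1B, align 1] → 99
  +1 tail pad (align 4)
  size 100, align 4
112 − 100 = 12

12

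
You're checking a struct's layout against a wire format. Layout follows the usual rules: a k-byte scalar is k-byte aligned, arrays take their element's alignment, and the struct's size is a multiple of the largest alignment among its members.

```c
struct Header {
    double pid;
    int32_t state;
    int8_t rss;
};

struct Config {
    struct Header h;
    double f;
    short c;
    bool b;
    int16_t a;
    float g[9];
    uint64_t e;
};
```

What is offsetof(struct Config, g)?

Header: @0: pid [8B, align 8] → 8; @8: state [4B, align 4] → 12; @12: rss [1B, align 1] → 13; +3 tail pad (align 8); size 16, align 8
@0: h [16B, align 8] → 16
@16: f [8B, align 8] → 24
@24: c [2B, align 2] → 26
@26: b [1B, align 1] → 27
+1 pad (align 2)
@28: a [2B, align 2] → 30
+2 pad (align 4)
@32: g [36B, align 4] → 68

32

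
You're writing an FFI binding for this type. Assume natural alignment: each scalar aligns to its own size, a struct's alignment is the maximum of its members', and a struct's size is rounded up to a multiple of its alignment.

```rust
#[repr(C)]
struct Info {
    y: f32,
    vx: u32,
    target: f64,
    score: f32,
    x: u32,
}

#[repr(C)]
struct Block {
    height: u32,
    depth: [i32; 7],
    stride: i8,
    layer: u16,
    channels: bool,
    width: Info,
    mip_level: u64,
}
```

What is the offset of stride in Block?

32

Info: @0: y [4B, align 4] → 4; @4: vx [4B, align 4] → 8; @8: target [8B, align 8] → 16; @16: score [4B, align 4] → 20; @20: x [4B, align 4] → 24; size 24, align 8
@0: height [4B, align 4] → 4
@4: depth [28B, align 4] → 32
@32: stride [1B, align 1] → 33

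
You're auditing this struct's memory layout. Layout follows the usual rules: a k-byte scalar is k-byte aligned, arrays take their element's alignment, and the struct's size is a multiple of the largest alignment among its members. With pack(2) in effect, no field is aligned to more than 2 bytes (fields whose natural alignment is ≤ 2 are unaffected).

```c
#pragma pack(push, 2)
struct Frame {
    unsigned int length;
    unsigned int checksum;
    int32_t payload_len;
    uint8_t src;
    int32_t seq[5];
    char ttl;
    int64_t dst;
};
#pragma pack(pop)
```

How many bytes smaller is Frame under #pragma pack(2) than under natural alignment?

natural layout:
  @0: length [4B, align 4] → 4
  @4: checksum [4B, align 4] → 8
  @8: payload_len [4B, align 4] → 12
  @12: src [1B, align 1] → 13
  +3 pad (align 4)
  @16: seq [20B, align 4] → 36
  @36: ttl [1B, align 1] → 37
  +3 pad (align 8)
  @40: dst [8B, align 8] → 48
  size 48, align 8
packed(2) layout:
  @0: length [4B, align 2] → 4
  @4: checksum [4B, align 2] → 8
  @8: payload_len [4B, align 2] → 12
  @12: src [1B, align 1] → 13
  +1 pad (align 2)
  @14: seq [20B, align 2] → 34
  @34: ttl [1B, align 1] → 35
  +1 pad (align 2)
  @36: dst [8B, align 2] → 44
  size 44, align 2
48 − 44 = 4

4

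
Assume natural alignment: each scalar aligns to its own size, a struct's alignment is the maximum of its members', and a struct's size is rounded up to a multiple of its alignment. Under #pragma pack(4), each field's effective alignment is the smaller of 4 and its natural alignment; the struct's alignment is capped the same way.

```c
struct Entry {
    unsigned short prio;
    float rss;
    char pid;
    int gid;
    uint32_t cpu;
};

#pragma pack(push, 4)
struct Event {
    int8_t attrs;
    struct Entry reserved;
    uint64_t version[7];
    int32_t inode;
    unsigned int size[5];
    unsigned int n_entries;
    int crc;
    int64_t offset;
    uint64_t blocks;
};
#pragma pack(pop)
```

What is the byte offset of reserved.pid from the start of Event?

Entry: 0..2  prio  (2B, 2-aligned); 2..4  -- padding (2B); 4..8  rss  (4B, 4-aligned); 8..9  pid  (1B, 1-aligned); 9..12  -- padding (3B); 12..16  gid  (4B, 4-aligned); 16..20  cpu  (4B, 4-aligned); sizeof = 20, alignof = 4
0..1  attrs  (1B, 1-aligned)
1..4  -- padding (3B)
4..24  reserved  (20B, 4-aligned)
within Entry: pid at 8
4 + 8 = 12

12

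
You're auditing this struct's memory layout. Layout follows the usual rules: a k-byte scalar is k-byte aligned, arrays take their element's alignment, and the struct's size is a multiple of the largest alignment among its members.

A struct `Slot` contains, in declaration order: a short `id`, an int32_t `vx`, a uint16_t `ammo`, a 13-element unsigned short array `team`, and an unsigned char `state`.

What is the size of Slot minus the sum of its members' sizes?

0..2  id  (2B, 2-aligned)
2..4  -- padding (2B)
4..8  vx  (4B, 4-aligned)
8..10  ammo  (2B, 2-aligned)
10..36  team  (26B, 2-aligned)
36..37  state  (1B, 1-aligned)
37..40  -- tail padding (3B)
sizeof = 40, alignof = 4
data bytes 35, size 40 → padding 5

5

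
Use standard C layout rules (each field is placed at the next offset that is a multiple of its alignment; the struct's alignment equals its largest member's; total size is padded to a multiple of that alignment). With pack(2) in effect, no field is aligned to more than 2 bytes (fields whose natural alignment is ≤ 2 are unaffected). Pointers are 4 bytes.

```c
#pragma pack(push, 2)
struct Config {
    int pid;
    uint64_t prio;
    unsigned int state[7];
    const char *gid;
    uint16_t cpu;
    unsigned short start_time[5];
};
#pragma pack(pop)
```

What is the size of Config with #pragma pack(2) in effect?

pid at 0 (size 4, align 2) → ends 4
prio at 4 (size 8, align 2) → ends 12
state at 12 (size 28, align 2) → ends 40
gid at 40 (size 4, align 2) → ends 44
cpu at 44 (size 2, align 2) → ends 46
start_time at 46 (size 10, align 2) → ends 56
total 56 bytes, alignment 2

56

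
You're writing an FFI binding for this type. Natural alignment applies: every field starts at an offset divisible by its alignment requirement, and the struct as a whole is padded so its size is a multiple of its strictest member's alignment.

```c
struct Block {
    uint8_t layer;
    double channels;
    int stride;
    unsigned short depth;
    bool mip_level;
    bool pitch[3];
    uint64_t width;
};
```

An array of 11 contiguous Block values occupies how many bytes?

@0: layer [1B, align 1] → 1
+7 pad (align 8)
@8: channels [8B, align 8] → 16
@16: stride [4B, align 4] → 20
@20: depth [2B, align 2] → 22
@22: mip_level [1B, align 1] → 23
@23: pitch [3B, align 1] → 26
+6 pad (align 8)
@32: width [8B, align 8] → 40
size 40, align 8
array of 11: 11 × 40 = 440

440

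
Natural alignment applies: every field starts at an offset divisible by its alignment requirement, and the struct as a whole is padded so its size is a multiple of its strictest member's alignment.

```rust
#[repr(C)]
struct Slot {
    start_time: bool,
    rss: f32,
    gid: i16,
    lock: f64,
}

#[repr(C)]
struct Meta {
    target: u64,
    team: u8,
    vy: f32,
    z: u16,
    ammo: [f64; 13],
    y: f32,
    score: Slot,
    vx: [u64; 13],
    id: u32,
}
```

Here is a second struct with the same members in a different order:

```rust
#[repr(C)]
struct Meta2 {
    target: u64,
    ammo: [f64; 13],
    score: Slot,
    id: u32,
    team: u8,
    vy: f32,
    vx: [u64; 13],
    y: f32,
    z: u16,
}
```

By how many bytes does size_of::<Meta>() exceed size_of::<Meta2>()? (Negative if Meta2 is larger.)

Slot: 0..1  start_time  (1B, 1-aligned); 1..4  -- padding (3B); 4..8  rss  (4B, 4-aligned); 8..10  gid  (2B, 2-aligned); 10..16  -- padding (6B); 16..24  lock  (8B, 8-aligned); sizeof = 24, alignof = 8
0..8  target  (8B, 8-aligned)
8..9  team  (1B, 1-aligned)
9..12  -- padding (3B)
12..16  vy  (4B, 4-aligned)
16..18  z  (2B, 2-aligned)
18..24  -- padding (6B)
24..128  ammo  (104B, 8-aligned)
128..132  y  (4B, 4-aligned)
132..136  -- padding (4B)
136..160  score  (24B, 8-aligned)
160..264  vx  (104B, 8-aligned)
264..268  id  (4B, 4-aligned)
268..272  -- tail padding (4B)
sizeof = 272, alignof = 8
— Meta2 —
0..8  target  (8B, 8-aligned)
8..112  ammo  (104B, 8-aligned)
112..136  score  (24B, 8-aligned)
136..140  id  (4B, 4-aligned)
140..141  team  (1B, 1-aligned)
141..144  -- padding (3B)
144..148  vy  (4B, 4-aligned)
148..152  -- padding (4B)
152..256  vx  (104B, 8-aligned)
256..260  y  (4B, 4-aligned)
260..262  z  (2B, 2-aligned)
262..264  -- tail padding (2B)
sizeof = 264, alignof = 8
272 − 264 = 8

8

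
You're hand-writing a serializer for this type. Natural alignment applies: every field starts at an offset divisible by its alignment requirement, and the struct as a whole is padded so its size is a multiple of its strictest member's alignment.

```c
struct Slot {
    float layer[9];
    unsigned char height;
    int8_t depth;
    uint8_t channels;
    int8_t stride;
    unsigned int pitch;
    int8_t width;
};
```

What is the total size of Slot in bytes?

48 bytes

layer at 0 (size 36, align 4) → ends 36
height at 36 (size 1, align 1) → ends 37
depth at 37 (size 1, align 1) → ends 38
channels at 38 (size 1, align 1) → ends 39
stride at 39 (size 1, align 1) → ends 40
pitch at 40 (size 4, align 4) → ends 44
width at 44 (size 1, align 1) → ends 45
tail pad 3 to reach multiple of 4
total 48 bytes, alignment 4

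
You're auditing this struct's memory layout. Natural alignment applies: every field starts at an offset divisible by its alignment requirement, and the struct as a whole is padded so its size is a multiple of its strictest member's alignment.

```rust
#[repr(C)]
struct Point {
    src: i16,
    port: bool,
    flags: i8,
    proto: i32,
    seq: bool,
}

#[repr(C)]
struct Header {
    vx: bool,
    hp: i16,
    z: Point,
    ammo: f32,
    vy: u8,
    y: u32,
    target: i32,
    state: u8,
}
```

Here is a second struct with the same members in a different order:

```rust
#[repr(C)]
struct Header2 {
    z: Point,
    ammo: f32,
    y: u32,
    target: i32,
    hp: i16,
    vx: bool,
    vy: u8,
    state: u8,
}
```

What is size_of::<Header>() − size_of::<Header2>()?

4

Point: src at 0 (size 2, align 2) → ends 2; port at 2 (size 1, align 1) → ends 3; flags at 3 (size 1, align 1) → ends 4; proto at 4 (size 4, align 4) → ends 8; seq at 8 (size 1, align 1) → ends 9; tail pad 3 to reach multiple of 4; total 12 bytes, alignment 4
vx at 0 (size 1, align 1) → ends 1
pad 1 to align 2 for hp
hp at 2 (size 2, align 2) → ends 4
z at 4 (size 12, align 4) → ends 16
ammo at 16 (size 4, align 4) → ends 20
vy at 20 (size 1, align 1) → ends 21
pad 3 to align 4 for y
y at 24 (size 4, align 4) → ends 28
target at 28 (size 4, align 4) → ends 32
state at 32 (size 1, align 1) → ends 33
tail pad 3 to reach multiple of 4
total 36 bytes, alignment 4
— Header2 —
z at 0 (size 12, align 4) → ends 12
ammo at 12 (size 4, align 4) → ends 16
y at 16 (size 4, align 4) → ends 20
target at 20 (size 4, align 4) → ends 24
hp at 24 (size 2, align 2) → ends 26
vx at 26 (size 1, align 1) → ends 27
vy at 27 (size 1, align 1) → ends 28
state at 28 (size 1, align 1) → ends 29
tail pad 3 to reach multiple of 4
total 32 bytes, alignment 4
36 − 32 = 4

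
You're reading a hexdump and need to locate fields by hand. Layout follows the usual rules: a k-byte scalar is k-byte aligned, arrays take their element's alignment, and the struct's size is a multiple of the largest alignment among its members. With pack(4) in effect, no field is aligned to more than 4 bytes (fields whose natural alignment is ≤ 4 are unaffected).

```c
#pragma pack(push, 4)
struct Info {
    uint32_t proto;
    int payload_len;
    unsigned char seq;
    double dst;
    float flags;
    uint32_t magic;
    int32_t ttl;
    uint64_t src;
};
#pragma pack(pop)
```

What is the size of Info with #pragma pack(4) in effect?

proto at 0 (size 4, align 4) → ends 4
payload_len at 4 (size 4, align 4) → ends 8
seq at 8 (size 1, align 1) → ends 9
pad 3 to align 4 for dst
dst at 12 (size 8, align 4) → ends 20
flags at 20 (size 4, align 4) → ends 24
magic at 24 (size 4, align 4) → ends 28
ttl at 28 (size 4, align 4) → ends 32
src at 32 (size 8, align 4) → ends 40
total 40 bytes, alignment 4

40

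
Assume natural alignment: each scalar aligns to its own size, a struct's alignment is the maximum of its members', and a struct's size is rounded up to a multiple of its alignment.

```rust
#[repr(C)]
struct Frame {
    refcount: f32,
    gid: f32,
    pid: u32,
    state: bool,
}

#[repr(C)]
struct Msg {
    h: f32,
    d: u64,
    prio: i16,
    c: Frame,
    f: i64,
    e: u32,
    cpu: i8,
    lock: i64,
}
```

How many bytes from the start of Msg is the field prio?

16

Frame: 0..4  refcount  (4B, 4-aligned); 4..8  gid  (4B, 4-aligned); 8..12  pid  (4B, 4-aligned); 12..13  state  (1B, 1-aligned); 13..16  -- tail padding (3B); sizeof = 16, alignof = 4
0..4  h  (4B, 4-aligned)
4..8  -- padding (4B)
8..16  d  (8B, 8-aligned)
16..18  prio  (2B, 2-aligned)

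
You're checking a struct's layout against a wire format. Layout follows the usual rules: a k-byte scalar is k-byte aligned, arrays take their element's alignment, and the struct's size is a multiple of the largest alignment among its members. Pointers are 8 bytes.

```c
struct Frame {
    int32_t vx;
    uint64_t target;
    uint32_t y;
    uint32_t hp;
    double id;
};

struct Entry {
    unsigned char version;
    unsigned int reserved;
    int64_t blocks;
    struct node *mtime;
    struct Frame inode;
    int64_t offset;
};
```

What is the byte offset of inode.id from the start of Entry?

48

Frame: vx at 0 (size 4, align 4) → ends 4; pad 4 to align 8 for target; target at 8 (size 8, align 8) → ends 16; y at 16 (size 4, align 4) → ends 20; hp at 20 (size 4, align 4) → ends 24; id at 24 (size 8, align 8) → ends 32; total 32 bytes, alignment 8
version at 0 (size 1, align 1) → ends 1
pad 3 to align 4 for reserved
reserved at 4 (size 4, align 4) → ends 8
blocks at 8 (size 8, align 8) → ends 16
mtime at 16 (size 8, align 8) → ends 24
inode at 24 (size 32, align 8) → ends 56
within Frame: id at 24
24 + 24 = 48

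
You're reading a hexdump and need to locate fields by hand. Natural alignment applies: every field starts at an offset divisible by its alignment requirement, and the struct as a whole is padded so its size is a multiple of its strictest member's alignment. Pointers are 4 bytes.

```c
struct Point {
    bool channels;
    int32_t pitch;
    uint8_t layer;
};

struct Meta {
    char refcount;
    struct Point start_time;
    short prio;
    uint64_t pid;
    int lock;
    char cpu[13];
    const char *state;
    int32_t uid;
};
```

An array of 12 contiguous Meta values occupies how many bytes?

768

Point: @0: channels [1B, align 1] → 1; +3 pad (align 4); @4: pitch [4B, align 4] → 8; @8: layer [1B, align 1] → 9; +3 tail pad (align 4); size 12, align 4
@0: refcount [1B, align 1] → 1
+3 pad (align 4)
@4: start_time [12B, align 4] → 16
@16: prio [2B, align 2] → 18
+6 pad (align 8)
@24: pid [8B, align 8] → 32
@32: lock [4B, align 4] → 36
@36: cpu [13B, align 1] → 49
+3 pad (align 4)
@52: state [4B, align 4] → 56
@56: uid [4B, align 4] → 60
+4 tail pad (align 8)
size 64, align 8
array of 12: 12 × 64 = 768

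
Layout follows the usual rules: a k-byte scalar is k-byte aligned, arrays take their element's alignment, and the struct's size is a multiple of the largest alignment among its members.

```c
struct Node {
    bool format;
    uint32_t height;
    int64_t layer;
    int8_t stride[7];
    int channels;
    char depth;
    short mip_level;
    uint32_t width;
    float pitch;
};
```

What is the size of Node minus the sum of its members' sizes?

0..1  format  (1B, 1-aligned)
1..4  -- padding (3B)
4..8  height  (4B, 4-aligned)
8..16  layer  (8B, 8-aligned)
16..23  stride  (7B, 1-aligned)
23..24  -- padding (1B)
24..28  channels  (4B, 4-aligned)
28..29  depth  (1B, 1-aligned)
29..30  -- padding (1B)
30..32  mip_level  (2B, 2-aligned)
32..36  width  (4B, 4-aligned)
36..40  pitch  (4B, 4-aligned)
sizeof = 40, alignof = 8
data bytes 35, size 40 → padding 5

5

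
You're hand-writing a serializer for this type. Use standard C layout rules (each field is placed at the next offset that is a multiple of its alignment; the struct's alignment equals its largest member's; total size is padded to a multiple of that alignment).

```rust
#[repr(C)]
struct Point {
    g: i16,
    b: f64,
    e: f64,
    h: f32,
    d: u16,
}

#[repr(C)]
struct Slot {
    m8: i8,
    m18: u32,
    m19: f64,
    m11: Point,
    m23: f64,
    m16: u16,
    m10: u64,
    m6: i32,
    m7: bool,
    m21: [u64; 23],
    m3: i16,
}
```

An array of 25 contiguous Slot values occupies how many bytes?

Point: g at 0 (size 2, align 2) → ends 2; pad 6 to align 8 for b; b at 8 (size 8, align 8) → ends 16; e at 16 (size 8, align 8) → ends 24; h at 24 (size 4, align 4) → ends 28; d at 28 (size 2, align 2) → ends 30; tail pad 2 to reach multiple of 8; total 32 bytes, alignment 8
m8 at 0 (size 1, align 1) → ends 1
pad 3 to align 4 for m18
m18 at 4 (size 4, align 4) → ends 8
m19 at 8 (size 8, align 8) → ends 16
m11 at 16 (size 32, align 8) → ends 48
m23 at 48 (size 8, align 8) → ends 56
m16 at 56 (size 2, align 2) → ends 58
pad 6 to align 8 for m10
m10 at 64 (size 8, align 8) → ends 72
m6 at 72 (size 4, align 4) → ends 76
m7 at 76 (size 1, align 1) → ends 77
pad 3 to align 8 for m21
m21 at 80 (size 184, align 8) → ends 264
m3 at 264 (size 2, align 2) → ends 266
tail pad 6 to reach multiple of 8
total 272 bytes, alignment 8
array of 25: 25 × 272 = 6800

6800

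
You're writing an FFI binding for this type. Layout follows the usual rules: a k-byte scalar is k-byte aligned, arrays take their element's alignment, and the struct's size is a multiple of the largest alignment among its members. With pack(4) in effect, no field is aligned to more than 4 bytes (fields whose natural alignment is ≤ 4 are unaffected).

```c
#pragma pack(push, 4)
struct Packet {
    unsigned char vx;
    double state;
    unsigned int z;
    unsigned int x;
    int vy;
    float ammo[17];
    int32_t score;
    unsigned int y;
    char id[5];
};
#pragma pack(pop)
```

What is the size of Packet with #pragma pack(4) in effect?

108

@0: vx [1B, align 1] → 1
+3 pad (align 4)
@4: state [8B, align 4] → 12
@12: z [4B, align 4] → 16
@16: x [4B, align 4] → 20
@20: vy [4B, align 4] → 24
@24: ammo [68B, align 4] → 92
@92: score [4B, align 4] → 96
@96: y [4B, align 4] → 100
@100: id [5B, align 1] → 105
+3 tail pad (align 4)
size 108, align 4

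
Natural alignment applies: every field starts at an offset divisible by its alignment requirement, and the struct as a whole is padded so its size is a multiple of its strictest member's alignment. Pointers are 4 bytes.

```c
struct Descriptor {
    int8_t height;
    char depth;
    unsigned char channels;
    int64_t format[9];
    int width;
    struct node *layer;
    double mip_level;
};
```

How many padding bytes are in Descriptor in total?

5

height at 0 (size 1, align 1) → ends 1
depth at 1 (size 1, align 1) → ends 2
channels at 2 (size 1, align 1) → ends 3
pad 5 to align 8 for format
format at 8 (size 72, align 8) → ends 80
width at 80 (size 4, align 4) → ends 84
layer at 84 (size 4, align 4) → ends 88
mip_level at 88 (size 8, align 8) → ends 96
total 96 bytes, alignment 8
data bytes 91, size 96 → padding 5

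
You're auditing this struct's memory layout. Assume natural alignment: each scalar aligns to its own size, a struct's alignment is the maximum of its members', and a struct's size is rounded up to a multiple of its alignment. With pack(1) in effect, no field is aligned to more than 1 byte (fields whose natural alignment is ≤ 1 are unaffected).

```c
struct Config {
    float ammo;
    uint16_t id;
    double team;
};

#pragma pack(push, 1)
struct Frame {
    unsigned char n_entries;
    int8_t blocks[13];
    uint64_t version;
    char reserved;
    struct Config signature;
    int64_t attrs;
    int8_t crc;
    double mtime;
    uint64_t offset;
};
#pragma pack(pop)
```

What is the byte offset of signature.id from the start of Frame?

Config: 0..4  ammo  (4B, 4-aligned); 4..6  id  (2B, 2-aligned); 6..8  -- padding (2B); 8..16  team  (8B, 8-aligned); sizeof = 16, alignof = 8
0..1  n_entries  (1B, 1-aligned)
1..14  blocks  (13B, 1-aligned)
14..22  version  (8B, 1-aligned)
22..23  reserved  (1B, 1-aligned)
23..39  signature  (16B, 1-aligned)
within Config: id at 4
23 + 4 = 27

27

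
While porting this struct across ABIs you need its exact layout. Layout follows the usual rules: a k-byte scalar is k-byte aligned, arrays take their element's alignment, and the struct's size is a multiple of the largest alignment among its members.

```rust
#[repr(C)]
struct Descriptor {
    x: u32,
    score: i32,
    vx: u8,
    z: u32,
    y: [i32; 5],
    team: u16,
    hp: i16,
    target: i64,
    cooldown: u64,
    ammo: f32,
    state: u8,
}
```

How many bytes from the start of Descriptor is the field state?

x at 0 (size 4, align 4) → ends 4
score at 4 (size 4, align 4) → ends 8
vx at 8 (size 1, align 1) → ends 9
pad 3 to align 4 for z
z at 12 (size 4, align 4) → ends 16
y at 16 (size 20, align 4) → ends 36
team at 36 (size 2, align 2) → ends 38
hp at 38 (size 2, align 2) → ends 40
target at 40 (size 8, align 8) → ends 48
cooldown at 48 (size 8, align 8) → ends 56
ammo at 56 (size 4, align 4) → ends 60
state at 60 (size 1, align 1) → ends 61

60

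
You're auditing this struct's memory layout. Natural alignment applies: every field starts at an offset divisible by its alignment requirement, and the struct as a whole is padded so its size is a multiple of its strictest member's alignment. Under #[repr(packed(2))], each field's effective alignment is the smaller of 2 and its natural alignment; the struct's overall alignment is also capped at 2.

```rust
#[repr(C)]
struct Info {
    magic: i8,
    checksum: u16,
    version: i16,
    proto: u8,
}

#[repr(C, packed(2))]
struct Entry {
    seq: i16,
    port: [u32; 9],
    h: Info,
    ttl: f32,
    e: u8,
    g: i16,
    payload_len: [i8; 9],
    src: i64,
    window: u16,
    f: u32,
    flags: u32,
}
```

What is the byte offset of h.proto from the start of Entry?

44

Info: magic at 0 (size 1, align 1) → ends 1; pad 1 to align 2 for checksum; checksum at 2 (size 2, align 2) → ends 4; version at 4 (size 2, align 2) → ends 6; proto at 6 (size 1, align 1) → ends 7; tail pad 1 to reach multiple of 2; total 8 bytes, alignment 2
seq at 0 (size 2, align 2) → ends 2
port at 2 (size 36, align 2) → ends 38
h at 38 (size 8, align 2) → ends 46
within Info: proto at 6
38 + 6 = 44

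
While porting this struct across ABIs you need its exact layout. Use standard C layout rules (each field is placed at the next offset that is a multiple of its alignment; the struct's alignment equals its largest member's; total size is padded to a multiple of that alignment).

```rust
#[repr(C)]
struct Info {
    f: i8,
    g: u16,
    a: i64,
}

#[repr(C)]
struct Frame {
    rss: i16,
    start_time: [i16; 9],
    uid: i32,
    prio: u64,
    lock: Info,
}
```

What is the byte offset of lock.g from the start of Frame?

34

Info: @0: f [1B, align 1] → 1; +1 pad (align 2); @2: g [2B, align 2] → 4; +4 pad (align 8); @8: a [8B, align 8] → 16; size 16, align 8
@0: rss [2B, align 2] → 2
@2: start_time [18B, align 2] → 20
@20: uid [4B, align 4] → 24
@24: prio [8B, align 8] → 32
@32: lock [16B, align 8] → 48
within Info: g at 2
32 + 2 = 34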